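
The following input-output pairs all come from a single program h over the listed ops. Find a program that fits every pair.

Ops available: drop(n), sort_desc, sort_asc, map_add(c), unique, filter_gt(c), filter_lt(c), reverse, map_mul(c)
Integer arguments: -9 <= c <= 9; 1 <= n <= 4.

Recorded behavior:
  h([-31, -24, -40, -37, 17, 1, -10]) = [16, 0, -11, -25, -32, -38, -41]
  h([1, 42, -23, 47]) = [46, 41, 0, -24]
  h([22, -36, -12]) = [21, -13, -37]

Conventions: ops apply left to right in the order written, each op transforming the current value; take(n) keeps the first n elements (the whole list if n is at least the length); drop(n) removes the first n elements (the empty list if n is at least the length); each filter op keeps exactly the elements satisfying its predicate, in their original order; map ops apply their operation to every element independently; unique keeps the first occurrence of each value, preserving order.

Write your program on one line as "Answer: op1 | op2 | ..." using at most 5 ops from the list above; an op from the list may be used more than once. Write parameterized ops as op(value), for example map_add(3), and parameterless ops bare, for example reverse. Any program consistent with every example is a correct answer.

sort_asc | reverse | map_add(4) | map_add(-5)

Check, running the answer program on each example:
  [-31, -24, -40, -37, 17, 1, -10] -> [-40, -37, -31, -24, -10, 1, 17] -> [17, 1, -10, -24, -31, -37, -40] -> [21, 5, -6, -20, -27, -33, -36] -> [16, 0, -11, -25, -32, -38, -41]
  [1, 42, -23, 47] -> [-23, 1, 42, 47] -> [47, 42, 1, -23] -> [51, 46, 5, -19] -> [46, 41, 0, -24]
  [22, -36, -12] -> [-36, -12, 22] -> [22, -12, -36] -> [26, -8, -32] -> [21, -13, -37]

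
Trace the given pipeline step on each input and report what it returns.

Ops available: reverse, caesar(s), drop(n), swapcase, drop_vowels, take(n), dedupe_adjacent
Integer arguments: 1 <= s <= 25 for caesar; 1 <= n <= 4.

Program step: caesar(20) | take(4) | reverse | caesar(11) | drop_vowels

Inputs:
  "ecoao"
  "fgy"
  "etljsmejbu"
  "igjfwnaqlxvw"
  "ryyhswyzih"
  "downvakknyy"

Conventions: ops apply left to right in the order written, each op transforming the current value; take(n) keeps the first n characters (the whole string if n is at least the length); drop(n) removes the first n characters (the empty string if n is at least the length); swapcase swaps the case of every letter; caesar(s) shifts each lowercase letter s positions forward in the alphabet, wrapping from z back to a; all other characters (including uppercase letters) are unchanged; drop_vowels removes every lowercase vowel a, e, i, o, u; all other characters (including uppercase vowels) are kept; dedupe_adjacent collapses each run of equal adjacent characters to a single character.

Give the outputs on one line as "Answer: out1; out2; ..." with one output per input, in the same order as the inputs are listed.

"fthj"; "dlk"; "qyj"; "kln"; "mddw"; "sbt"

Execution, op by op:
  "ecoao" -> "ywiui" -> "ywiu" -> "uiwy" -> "fthj" -> "fthj"
  "fgy" -> "zas" -> "zas" -> "saz" -> "dlk" -> "dlk"
  "etljsmejbu" -> "ynfdmgydvo" -> "ynfd" -> "dfny" -> "oqyj" -> "qyj"
  "igjfwnaqlxvw" -> "cadzqhukfrpq" -> "cadz" -> "zdac" -> "koln" -> "kln"
  "ryyhswyzih" -> "lssbmqstcb" -> "lssb" -> "bssl" -> "mddw" -> "mddw"
  "downvakknyy" -> "xiqhpueehss" -> "xiqh" -> "hqix" -> "sbti" -> "sbt"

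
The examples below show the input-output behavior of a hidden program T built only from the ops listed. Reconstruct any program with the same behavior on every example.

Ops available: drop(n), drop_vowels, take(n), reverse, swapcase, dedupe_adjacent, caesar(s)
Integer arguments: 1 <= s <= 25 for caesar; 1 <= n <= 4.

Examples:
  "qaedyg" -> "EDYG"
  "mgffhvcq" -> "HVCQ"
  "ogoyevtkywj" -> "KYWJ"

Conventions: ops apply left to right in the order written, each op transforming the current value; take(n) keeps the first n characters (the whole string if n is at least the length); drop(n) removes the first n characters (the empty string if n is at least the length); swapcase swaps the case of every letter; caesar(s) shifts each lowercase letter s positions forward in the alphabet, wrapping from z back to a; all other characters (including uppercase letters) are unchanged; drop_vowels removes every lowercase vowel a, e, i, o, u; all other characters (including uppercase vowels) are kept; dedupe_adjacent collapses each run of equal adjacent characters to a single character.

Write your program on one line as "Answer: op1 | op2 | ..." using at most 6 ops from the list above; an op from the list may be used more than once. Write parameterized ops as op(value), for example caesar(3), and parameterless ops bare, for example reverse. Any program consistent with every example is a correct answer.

dedupe_adjacent | swapcase | reverse | take(4) | reverse

Check, running the answer program on each example:
  "qaedyg" -> "qaedyg" -> "QAEDYG" -> "GYDEAQ" -> "GYDE" -> "EDYG"
  "mgffhvcq" -> "mgfhvcq" -> "MGFHVCQ" -> "QCVHFGM" -> "QCVH" -> "HVCQ"
  "ogoyevtkywj" -> "ogoyevtkywj" -> "OGOYEVTKYWJ" -> "JWYKTVEYOGO" -> "JWYK" -> "KYWJ"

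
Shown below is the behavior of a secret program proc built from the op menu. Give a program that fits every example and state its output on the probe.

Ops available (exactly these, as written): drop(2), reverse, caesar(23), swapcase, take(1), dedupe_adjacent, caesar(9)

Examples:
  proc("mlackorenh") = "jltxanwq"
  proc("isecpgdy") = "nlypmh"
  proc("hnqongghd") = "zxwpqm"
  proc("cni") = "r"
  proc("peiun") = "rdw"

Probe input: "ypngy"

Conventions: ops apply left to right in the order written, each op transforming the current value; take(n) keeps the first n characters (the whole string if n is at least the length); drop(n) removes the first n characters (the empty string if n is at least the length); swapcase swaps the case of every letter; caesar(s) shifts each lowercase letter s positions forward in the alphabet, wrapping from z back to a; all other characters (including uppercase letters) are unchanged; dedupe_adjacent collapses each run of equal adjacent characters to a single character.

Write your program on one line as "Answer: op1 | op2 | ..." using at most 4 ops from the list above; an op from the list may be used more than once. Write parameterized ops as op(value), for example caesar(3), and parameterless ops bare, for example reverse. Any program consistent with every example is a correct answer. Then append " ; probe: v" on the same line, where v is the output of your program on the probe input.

drop(2) | dedupe_adjacent | caesar(9) ; probe: "wph"

Check, running the answer program on each example:
  "mlackorenh" -> "ackorenh" -> "ackorenh" -> "jltxanwq"
  "isecpgdy" -> "ecpgdy" -> "ecpgdy" -> "nlypmh"
  "hnqongghd" -> "qongghd" -> "qonghd" -> "zxwpqm"
  "cni" -> "i" -> "i" -> "r"
  "peiun" -> "iun" -> "iun" -> "rdw"
  probe: "ypngy" -> "ngy" -> "ngy" -> "wph"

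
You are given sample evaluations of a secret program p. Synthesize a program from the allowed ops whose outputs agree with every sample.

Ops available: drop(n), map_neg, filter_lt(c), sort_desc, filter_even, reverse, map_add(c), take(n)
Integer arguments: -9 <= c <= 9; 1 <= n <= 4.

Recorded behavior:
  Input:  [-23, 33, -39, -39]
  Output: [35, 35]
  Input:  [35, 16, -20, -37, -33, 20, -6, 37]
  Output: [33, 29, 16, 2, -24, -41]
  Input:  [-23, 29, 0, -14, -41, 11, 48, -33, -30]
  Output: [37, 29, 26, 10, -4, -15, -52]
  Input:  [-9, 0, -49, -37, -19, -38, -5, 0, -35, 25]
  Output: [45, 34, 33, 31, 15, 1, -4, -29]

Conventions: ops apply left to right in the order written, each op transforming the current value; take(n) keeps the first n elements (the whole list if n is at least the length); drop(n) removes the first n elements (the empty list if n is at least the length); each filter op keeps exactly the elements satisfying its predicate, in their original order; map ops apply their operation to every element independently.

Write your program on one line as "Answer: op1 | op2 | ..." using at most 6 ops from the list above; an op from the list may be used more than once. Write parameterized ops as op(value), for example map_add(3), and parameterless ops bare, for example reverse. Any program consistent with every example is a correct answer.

drop(2) | map_add(4) | sort_desc | map_neg | reverse

Check, running the answer program on each example:
  [-23, 33, -39, -39] -> [-39, -39] -> [-35, -35] -> [-35, -35] -> [35, 35] -> [35, 35]
  [35, 16, -20, -37, -33, 20, -6, 37] -> [-20, -37, -33, 20, -6, 37] -> [-16, -33, -29, 24, -2, 41] -> [41, 24, -2, -16, -29, -33] -> [-41, -24, 2, 16, 29, 33] -> [33, 29, 16, 2, -24, -41]
  [-23, 29, 0, -14, -41, 11, 48, -33, -30] -> [0, -14, -41, 11, 48, -33, -30] -> [4, -10, -37, 15, 52, -29, -26] -> [52, 15, 4, -10, -26, -29, -37] -> [-52, -15, -4, 10, 26, 29, 37] -> [37, 29, 26, 10, -4, -15, -52]
  [-9, 0, -49, -37, -19, -38, -5, 0, -35, 25] -> [-49, -37, -19, -38, -5, 0, -35, 25] -> [-45, -33, -15, -34, -1, 4, -31, 29] -> [29, 4, -1, -15, -31, -33, -34, -45] -> [-29, -4, 1, 15, 31, 33, 34, 45] -> [45, 34, 33, 31, 15, 1, -4, -29]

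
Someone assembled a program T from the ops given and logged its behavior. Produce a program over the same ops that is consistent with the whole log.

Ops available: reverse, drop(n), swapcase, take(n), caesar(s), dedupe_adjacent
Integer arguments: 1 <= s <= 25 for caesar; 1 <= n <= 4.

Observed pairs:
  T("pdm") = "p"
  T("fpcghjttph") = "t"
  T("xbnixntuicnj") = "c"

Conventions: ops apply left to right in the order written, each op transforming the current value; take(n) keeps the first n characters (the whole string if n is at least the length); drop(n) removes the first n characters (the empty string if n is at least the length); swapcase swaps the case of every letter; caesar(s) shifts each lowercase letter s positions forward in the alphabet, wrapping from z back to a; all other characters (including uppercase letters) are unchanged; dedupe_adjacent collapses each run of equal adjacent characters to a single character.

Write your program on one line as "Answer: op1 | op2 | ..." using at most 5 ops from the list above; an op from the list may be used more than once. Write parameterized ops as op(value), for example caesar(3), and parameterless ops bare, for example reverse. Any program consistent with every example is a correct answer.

reverse | dedupe_adjacent | drop(2) | take(4) | take(1)

Check, running the answer program on each example:
  "pdm" -> "mdp" -> "mdp" -> "p" -> "p" -> "p"
  "fpcghjttph" -> "hpttjhgcpf" -> "hptjhgcpf" -> "tjhgcpf" -> "tjhg" -> "t"
  "xbnixntuicnj" -> "jnciutnxinbx" -> "jnciutnxinbx" -> "ciutnxinbx" -> "ciut" -> "c"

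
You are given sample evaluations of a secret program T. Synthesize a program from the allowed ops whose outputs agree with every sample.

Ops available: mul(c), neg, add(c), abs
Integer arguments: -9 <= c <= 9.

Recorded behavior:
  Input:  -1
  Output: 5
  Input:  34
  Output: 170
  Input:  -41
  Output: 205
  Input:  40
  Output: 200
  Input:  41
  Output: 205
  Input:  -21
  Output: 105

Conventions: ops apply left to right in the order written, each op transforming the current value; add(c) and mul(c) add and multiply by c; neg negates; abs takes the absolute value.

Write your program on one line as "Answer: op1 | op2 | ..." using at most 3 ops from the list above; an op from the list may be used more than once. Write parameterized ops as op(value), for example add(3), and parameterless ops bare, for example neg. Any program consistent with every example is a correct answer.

mul(-5) | abs

Check, running the answer program on each example:
  -1 -> 5 -> 5
  34 -> -170 -> 170
  -41 -> 205 -> 205
  40 -> -200 -> 200
  41 -> -205 -> 205
  -21 -> 105 -> 105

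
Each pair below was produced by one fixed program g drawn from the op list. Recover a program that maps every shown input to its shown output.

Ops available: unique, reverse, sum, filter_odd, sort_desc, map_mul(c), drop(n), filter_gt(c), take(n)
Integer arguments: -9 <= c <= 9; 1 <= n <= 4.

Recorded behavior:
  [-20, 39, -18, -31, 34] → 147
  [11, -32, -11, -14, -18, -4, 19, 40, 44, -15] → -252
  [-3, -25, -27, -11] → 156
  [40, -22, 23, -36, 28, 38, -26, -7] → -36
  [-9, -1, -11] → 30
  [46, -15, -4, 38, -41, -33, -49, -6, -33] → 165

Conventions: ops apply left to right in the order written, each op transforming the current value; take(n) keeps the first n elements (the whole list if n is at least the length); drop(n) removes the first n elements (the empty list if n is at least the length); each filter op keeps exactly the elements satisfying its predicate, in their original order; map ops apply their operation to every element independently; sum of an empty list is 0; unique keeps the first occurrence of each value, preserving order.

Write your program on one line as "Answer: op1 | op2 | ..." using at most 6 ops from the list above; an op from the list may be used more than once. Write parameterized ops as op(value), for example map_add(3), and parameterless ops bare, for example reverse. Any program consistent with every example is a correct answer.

map_mul(-3) | reverse | take(3) | drop(1) | sum

Check, running the answer program on each example:
  [-20, 39, -18, -31, 34] -> [60, -117, 54, 93, -102] -> [-102, 93, 54, -117, 60] -> [-102, 93, 54] -> [93, 54] -> 147
  [11, -32, -11, -14, -18, -4, 19, 40, 44, -15] -> [-33, 96, 33, 42, 54, 12, -57, -120, -132, 45] -> [45, -132, -120, -57, 12, 54, 42, 33, 96, -33] -> [45, -132, -120] -> [-132, -120] -> -252
  [-3, -25, -27, -11] -> [9, 75, 81, 33] -> [33, 81, 75, 9] -> [33, 81, 75] -> [81, 75] -> 156
  [40, -22, 23, -36, 28, 38, -26, -7] -> [-120, 66, -69, 108, -84, -114, 78, 21] -> [21, 78, -114, -84, 108, -69, 66, -120] -> [21, 78, -114] -> [78, -114] -> -36
  [-9, -1, -11] -> [27, 3, 33] -> [33, 3, 27] -> [33, 3, 27] -> [3, 27] -> 30
  [46, -15, -4, 38, -41, -33, -49, -6, -33] -> [-138, 45, 12, -114, 123, 99, 147, 18, 99] -> [99, 18, 147, 99, 123, -114, 12, 45, -138] -> [99, 18, 147] -> [18, 147] -> 165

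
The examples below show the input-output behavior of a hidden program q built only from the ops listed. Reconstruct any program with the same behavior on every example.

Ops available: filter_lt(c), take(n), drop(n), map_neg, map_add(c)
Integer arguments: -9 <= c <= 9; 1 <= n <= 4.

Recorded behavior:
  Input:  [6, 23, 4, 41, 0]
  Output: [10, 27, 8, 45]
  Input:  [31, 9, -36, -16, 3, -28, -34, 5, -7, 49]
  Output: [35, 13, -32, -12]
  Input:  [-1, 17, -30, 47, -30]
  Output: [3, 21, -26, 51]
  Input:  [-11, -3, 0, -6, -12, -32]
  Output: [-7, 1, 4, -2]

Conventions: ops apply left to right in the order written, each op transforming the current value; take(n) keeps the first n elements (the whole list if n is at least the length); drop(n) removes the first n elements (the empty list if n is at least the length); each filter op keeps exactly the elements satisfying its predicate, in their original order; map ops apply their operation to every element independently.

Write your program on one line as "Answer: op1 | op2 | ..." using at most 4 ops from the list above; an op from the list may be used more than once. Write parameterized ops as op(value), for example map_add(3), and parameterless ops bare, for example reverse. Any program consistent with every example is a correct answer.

map_add(8) | take(4) | map_add(-4)

Check, running the answer program on each example:
  [6, 23, 4, 41, 0] -> [14, 31, 12, 49, 8] -> [14, 31, 12, 49] -> [10, 27, 8, 45]
  [31, 9, -36, -16, 3, -28, -34, 5, -7, 49] -> [39, 17, -28, -8, 11, -20, -26, 13, 1, 57] -> [39, 17, -28, -8] -> [35, 13, -32, -12]
  [-1, 17, -30, 47, -30] -> [7, 25, -22, 55, -22] -> [7, 25, -22, 55] -> [3, 21, -26, 51]
  [-11, -3, 0, -6, -12, -32] -> [-3, 5, 8, 2, -4, -24] -> [-3, 5, 8, 2] -> [-7, 1, 4, -2]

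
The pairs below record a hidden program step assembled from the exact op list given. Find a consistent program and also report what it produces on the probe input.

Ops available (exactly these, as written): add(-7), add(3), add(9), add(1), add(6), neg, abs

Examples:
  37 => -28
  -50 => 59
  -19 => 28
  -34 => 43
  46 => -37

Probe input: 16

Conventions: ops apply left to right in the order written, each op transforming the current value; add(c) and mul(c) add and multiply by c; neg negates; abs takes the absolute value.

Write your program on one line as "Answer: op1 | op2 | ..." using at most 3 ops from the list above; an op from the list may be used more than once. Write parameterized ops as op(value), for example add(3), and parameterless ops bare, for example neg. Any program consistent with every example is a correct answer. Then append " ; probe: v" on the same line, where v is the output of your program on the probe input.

neg | add(6) | add(3) ; probe: -7

Check, running the answer program on each example:
  37 -> -37 -> -31 -> -28
  -50 -> 50 -> 56 -> 59
  -19 -> 19 -> 25 -> 28
  -34 -> 34 -> 40 -> 43
  46 -> -46 -> -40 -> -37
  probe: 16 -> -16 -> -10 -> -7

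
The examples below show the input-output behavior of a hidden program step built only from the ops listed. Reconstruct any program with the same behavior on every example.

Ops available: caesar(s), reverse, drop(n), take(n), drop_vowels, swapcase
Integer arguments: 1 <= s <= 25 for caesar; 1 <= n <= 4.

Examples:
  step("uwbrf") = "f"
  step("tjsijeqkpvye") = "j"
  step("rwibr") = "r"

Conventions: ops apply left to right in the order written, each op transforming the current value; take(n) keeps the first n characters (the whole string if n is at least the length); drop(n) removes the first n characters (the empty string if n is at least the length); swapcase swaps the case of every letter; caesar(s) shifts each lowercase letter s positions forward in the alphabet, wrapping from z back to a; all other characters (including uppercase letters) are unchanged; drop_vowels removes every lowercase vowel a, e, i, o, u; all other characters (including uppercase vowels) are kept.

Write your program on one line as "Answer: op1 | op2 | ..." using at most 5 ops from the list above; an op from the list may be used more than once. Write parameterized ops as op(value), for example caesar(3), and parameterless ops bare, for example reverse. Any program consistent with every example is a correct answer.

drop(3) | drop(1) | take(2) | take(1)

Check, running the answer program on each example:
  "uwbrf" -> "rf" -> "f" -> "f" -> "f"
  "tjsijeqkpvye" -> "ijeqkpvye" -> "jeqkpvye" -> "je" -> "j"
  "rwibr" -> "br" -> "r" -> "r" -> "r"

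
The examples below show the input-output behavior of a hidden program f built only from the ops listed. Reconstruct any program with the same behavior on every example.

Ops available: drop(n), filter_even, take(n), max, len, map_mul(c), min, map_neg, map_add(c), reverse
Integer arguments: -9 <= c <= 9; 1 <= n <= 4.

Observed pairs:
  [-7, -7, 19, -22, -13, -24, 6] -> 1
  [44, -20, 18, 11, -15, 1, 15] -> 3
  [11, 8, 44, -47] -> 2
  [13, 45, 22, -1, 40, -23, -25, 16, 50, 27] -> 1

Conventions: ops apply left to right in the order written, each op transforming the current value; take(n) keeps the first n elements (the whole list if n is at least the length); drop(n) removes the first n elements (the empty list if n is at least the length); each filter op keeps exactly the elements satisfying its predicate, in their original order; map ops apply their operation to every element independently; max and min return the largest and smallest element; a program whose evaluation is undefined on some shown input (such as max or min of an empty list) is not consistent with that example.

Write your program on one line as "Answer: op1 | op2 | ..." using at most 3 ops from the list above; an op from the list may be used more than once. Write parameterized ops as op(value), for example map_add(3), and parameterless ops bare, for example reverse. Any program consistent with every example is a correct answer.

take(4) | filter_even | len

Check, running the answer program on each example:
  [-7, -7, 19, -22, -13, -24, 6] -> [-7, -7, 19, -22] -> [-22] -> 1
  [44, -20, 18, 11, -15, 1, 15] -> [44, -20, 18, 11] -> [44, -20, 18] -> 3
  [11, 8, 44, -47] -> [11, 8, 44, -47] -> [8, 44] -> 2
  [13, 45, 22, -1, 40, -23, -25, 16, 50, 27] -> [13, 45, 22, -1] -> [22] -> 1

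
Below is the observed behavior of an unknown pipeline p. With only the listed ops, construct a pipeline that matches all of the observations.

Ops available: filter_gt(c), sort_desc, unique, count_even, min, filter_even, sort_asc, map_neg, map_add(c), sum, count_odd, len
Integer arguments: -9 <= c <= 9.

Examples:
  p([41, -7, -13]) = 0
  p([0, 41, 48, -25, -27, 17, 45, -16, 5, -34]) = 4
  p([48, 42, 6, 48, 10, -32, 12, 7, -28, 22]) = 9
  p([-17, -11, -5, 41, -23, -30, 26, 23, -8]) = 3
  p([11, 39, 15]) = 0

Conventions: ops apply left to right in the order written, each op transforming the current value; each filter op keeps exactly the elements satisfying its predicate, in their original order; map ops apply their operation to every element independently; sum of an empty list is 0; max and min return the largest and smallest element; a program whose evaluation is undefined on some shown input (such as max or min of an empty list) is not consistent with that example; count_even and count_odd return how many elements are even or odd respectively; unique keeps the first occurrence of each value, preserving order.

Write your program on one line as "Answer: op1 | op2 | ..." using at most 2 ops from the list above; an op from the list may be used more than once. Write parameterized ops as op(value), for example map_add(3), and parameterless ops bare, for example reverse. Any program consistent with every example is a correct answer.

filter_even | len

Check, running the answer program on each example:
  [41, -7, -13] -> [] -> 0
  [0, 41, 48, -25, -27, 17, 45, -16, 5, -34] -> [0, 48, -16, -34] -> 4
  [48, 42, 6, 48, 10, -32, 12, 7, -28, 22] -> [48, 42, 6, 48, 10, -32, 12, -28, 22] -> 9
  [-17, -11, -5, 41, -23, -30, 26, 23, -8] -> [-30, 26, -8] -> 3
  [11, 39, 15] -> [] -> 0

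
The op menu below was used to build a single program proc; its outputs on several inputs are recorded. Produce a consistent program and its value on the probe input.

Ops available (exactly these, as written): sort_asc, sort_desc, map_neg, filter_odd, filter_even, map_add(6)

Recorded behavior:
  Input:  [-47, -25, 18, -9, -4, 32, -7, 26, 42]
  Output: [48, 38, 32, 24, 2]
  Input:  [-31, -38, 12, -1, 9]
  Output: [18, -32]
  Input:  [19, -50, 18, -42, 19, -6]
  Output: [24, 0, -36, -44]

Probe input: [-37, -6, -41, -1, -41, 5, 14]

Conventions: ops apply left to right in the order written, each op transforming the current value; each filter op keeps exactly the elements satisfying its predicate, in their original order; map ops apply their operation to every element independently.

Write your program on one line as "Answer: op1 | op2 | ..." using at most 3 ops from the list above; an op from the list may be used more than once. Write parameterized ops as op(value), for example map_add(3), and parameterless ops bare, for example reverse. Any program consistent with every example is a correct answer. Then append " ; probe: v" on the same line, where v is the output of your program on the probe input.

filter_even | map_add(6) | sort_desc ; probe: [20, 0]

Check, running the answer program on each example:
  [-47, -25, 18, -9, -4, 32, -7, 26, 42] -> [18, -4, 32, 26, 42] -> [24, 2, 38, 32, 48] -> [48, 38, 32, 24, 2]
  [-31, -38, 12, -1, 9] -> [-38, 12] -> [-32, 18] -> [18, -32]
  [19, -50, 18, -42, 19, -6] -> [-50, 18, -42, -6] -> [-44, 24, -36, 0] -> [24, 0, -36, -44]
  probe: [-37, -6, -41, -1, -41, 5, 14] -> [-6, 14] -> [0, 20] -> [20, 0]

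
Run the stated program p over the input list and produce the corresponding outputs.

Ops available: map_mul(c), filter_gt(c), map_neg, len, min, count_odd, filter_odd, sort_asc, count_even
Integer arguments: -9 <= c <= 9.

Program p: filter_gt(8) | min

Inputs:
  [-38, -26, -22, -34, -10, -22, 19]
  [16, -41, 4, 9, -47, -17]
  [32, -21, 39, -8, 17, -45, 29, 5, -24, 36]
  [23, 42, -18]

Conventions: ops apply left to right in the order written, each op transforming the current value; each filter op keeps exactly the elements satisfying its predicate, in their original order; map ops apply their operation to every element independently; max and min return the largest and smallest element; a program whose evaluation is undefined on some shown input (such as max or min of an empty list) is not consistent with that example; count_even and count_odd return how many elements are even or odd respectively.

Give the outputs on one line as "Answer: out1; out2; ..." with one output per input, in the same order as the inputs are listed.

Execution, op by op:
  [-38, -26, -22, -34, -10, -22, 19] -> [19] -> 19
  [16, -41, 4, 9, -47, -17] -> [16, 9] -> 9
  [32, -21, 39, -8, 17, -45, 29, 5, -24, 36] -> [32, 39, 17, 29, 36] -> 17
  [23, 42, -18] -> [23, 42] -> 23

19; 9; 17; 23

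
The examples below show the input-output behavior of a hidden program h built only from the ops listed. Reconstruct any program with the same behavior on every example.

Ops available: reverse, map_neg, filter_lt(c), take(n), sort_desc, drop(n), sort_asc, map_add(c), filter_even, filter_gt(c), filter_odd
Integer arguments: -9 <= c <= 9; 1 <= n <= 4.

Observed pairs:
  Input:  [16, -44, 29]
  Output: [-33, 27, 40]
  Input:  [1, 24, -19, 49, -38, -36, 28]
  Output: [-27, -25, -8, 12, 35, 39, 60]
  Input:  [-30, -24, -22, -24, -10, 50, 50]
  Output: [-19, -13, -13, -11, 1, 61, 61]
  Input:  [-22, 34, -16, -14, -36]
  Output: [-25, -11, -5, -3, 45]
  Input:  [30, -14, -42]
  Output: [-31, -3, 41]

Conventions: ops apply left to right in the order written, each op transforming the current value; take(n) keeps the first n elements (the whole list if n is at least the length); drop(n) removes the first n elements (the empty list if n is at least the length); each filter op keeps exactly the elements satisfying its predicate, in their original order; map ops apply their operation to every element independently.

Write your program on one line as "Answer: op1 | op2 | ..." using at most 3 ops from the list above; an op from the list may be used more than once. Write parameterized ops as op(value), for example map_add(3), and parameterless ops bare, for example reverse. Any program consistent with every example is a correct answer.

map_add(4) | map_add(7) | sort_asc

Check, running the answer program on each example:
  [16, -44, 29] -> [20, -40, 33] -> [27, -33, 40] -> [-33, 27, 40]
  [1, 24, -19, 49, -38, -36, 28] -> [5, 28, -15, 53, -34, -32, 32] -> [12, 35, -8, 60, -27, -25, 39] -> [-27, -25, -8, 12, 35, 39, 60]
  [-30, -24, -22, -24, -10, 50, 50] -> [-26, -20, -18, -20, -6, 54, 54] -> [-19, -13, -11, -13, 1, 61, 61] -> [-19, -13, -13, -11, 1, 61, 61]
  [-22, 34, -16, -14, -36] -> [-18, 38, -12, -10, -32] -> [-11, 45, -5, -3, -25] -> [-25, -11, -5, -3, 45]
  [30, -14, -42] -> [34, -10, -38] -> [41, -3, -31] -> [-31, -3, 41]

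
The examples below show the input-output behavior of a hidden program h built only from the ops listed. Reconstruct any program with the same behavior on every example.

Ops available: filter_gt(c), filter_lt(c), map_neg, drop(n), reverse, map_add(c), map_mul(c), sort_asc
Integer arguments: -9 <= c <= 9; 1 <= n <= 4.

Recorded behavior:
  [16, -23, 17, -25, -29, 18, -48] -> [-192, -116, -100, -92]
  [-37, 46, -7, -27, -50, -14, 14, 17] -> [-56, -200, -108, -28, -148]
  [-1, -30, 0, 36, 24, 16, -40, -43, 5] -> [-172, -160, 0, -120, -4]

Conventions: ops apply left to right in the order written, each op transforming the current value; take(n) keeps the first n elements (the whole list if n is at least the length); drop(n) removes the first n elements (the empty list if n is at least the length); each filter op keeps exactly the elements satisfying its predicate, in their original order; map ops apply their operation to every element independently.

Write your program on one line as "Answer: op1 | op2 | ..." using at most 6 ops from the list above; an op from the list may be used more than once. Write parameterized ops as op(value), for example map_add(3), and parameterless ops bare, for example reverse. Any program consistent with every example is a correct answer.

map_neg | reverse | map_neg | map_mul(4) | filter_lt(2)

Check, running the answer program on each example:
  [16, -23, 17, -25, -29, 18, -48] -> [-16, 23, -17, 25, 29, -18, 48] -> [48, -18, 29, 25, -17, 23, -16] -> [-48, 18, -29, -25, 17, -23, 16] -> [-192, 72, -116, -100, 68, -92, 64] -> [-192, -116, -100, -92]
  [-37, 46, -7, -27, -50, -14, 14, 17] -> [37, -46, 7, 27, 50, 14, -14, -17] -> [-17, -14, 14, 50, 27, 7, -46, 37] -> [17, 14, -14, -50, -27, -7, 46, -37] -> [68, 56, -56, -200, -108, -28, 184, -148] -> [-56, -200, -108, -28, -148]
  [-1, -30, 0, 36, 24, 16, -40, -43, 5] -> [1, 30, 0, -36, -24, -16, 40, 43, -5] -> [-5, 43, 40, -16, -24, -36, 0, 30, 1] -> [5, -43, -40, 16, 24, 36, 0, -30, -1] -> [20, -172, -160, 64, 96, 144, 0, -120, -4] -> [-172, -160, 0, -120, -4]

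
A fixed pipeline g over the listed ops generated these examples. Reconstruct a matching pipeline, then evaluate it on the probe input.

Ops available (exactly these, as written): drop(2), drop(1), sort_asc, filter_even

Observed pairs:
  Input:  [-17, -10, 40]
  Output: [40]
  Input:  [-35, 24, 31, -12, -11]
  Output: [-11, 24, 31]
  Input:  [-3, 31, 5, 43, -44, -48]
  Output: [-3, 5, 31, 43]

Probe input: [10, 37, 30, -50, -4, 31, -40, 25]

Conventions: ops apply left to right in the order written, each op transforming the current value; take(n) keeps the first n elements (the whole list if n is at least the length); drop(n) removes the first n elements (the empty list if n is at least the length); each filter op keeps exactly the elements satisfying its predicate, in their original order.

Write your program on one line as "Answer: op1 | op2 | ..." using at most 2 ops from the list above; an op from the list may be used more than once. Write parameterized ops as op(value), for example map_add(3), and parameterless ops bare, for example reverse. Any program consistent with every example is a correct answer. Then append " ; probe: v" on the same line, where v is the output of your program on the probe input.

sort_asc | drop(2) ; probe: [-4, 10, 25, 30, 31, 37]

Check, running the answer program on each example:
  [-17, -10, 40] -> [-17, -10, 40] -> [40]
  [-35, 24, 31, -12, -11] -> [-35, -12, -11, 24, 31] -> [-11, 24, 31]
  [-3, 31, 5, 43, -44, -48] -> [-48, -44, -3, 5, 31, 43] -> [-3, 5, 31, 43]
  probe: [10, 37, 30, -50, -4, 31, -40, 25] -> [-50, -40, -4, 10, 25, 30, 31, 37] -> [-4, 10, 25, 30, 31, 37]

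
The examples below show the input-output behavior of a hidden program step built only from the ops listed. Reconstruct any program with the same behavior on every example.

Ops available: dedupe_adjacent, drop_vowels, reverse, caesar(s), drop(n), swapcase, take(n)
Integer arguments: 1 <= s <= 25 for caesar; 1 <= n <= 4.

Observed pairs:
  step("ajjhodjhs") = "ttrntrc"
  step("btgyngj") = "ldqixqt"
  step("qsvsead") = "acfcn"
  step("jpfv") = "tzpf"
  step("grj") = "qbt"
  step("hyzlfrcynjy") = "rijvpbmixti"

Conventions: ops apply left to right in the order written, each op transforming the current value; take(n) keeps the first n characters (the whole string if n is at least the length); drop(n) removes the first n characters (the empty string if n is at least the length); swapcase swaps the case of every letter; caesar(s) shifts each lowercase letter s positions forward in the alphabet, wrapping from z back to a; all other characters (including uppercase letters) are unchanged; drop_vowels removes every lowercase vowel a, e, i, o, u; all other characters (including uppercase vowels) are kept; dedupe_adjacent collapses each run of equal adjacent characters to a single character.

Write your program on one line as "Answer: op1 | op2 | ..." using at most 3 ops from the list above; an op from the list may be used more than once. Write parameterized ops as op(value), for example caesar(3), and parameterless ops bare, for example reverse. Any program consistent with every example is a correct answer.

drop_vowels | caesar(10)

Check, running the answer program on each example:
  "ajjhodjhs" -> "jjhdjhs" -> "ttrntrc"
  "btgyngj" -> "btgyngj" -> "ldqixqt"
  "qsvsead" -> "qsvsd" -> "acfcn"
  "jpfv" -> "jpfv" -> "tzpf"
  "grj" -> "grj" -> "qbt"
  "hyzlfrcynjy" -> "hyzlfrcynjy" -> "rijvpbmixti"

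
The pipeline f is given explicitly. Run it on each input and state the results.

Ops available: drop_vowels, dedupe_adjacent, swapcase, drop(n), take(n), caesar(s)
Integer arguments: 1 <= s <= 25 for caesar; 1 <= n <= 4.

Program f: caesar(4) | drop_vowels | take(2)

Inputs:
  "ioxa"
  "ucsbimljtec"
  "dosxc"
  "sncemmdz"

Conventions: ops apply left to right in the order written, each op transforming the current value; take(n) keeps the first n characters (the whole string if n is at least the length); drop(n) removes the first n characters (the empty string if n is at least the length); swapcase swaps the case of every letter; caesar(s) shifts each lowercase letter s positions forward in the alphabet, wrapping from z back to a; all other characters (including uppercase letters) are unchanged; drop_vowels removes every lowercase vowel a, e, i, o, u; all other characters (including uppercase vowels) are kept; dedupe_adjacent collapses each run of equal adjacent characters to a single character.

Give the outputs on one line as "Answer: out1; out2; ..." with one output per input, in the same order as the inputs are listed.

Execution, op by op:
  "ioxa" -> "msbe" -> "msb" -> "ms"
  "ucsbimljtec" -> "ygwfmqpnxig" -> "ygwfmqpnxg" -> "yg"
  "dosxc" -> "hswbg" -> "hswbg" -> "hs"
  "sncemmdz" -> "wrgiqqhd" -> "wrgqqhd" -> "wr"

"ms"; "yg"; "hs"; "wr"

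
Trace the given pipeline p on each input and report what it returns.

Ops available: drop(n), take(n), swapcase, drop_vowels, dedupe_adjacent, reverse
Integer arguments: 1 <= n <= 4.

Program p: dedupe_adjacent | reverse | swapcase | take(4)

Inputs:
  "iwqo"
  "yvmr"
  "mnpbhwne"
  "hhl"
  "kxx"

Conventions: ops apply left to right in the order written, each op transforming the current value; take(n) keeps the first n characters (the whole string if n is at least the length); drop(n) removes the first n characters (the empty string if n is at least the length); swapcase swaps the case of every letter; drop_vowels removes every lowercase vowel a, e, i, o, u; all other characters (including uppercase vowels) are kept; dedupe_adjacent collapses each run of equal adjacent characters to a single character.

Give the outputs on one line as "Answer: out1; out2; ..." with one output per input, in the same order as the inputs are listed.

"OQWI"; "RMVY"; "ENWH"; "LH"; "XK"

Execution, op by op:
  "iwqo" -> "iwqo" -> "oqwi" -> "OQWI" -> "OQWI"
  "yvmr" -> "yvmr" -> "rmvy" -> "RMVY" -> "RMVY"
  "mnpbhwne" -> "mnpbhwne" -> "enwhbpnm" -> "ENWHBPNM" -> "ENWH"
  "hhl" -> "hl" -> "lh" -> "LH" -> "LH"
  "kxx" -> "kx" -> "xk" -> "XK" -> "XK"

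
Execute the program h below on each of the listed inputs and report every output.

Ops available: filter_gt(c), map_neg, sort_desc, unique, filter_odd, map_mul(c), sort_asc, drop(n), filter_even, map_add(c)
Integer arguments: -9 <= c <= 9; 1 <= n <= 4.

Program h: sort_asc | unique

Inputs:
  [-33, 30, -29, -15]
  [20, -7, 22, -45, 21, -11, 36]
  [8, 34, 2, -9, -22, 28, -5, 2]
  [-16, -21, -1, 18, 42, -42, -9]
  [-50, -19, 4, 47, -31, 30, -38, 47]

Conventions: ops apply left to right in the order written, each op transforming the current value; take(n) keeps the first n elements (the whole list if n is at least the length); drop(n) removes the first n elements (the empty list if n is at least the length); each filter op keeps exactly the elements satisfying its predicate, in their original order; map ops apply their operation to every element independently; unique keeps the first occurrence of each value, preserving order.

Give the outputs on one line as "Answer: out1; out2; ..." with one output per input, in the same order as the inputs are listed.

[-33, -29, -15, 30]; [-45, -11, -7, 20, 21, 22, 36]; [-22, -9, -5, 2, 8, 28, 34]; [-42, -21, -16, -9, -1, 18, 42]; [-50, -38, -31, -19, 4, 30, 47]

Execution, op by op:
  [-33, 30, -29, -15] -> [-33, -29, -15, 30] -> [-33, -29, -15, 30]
  [20, -7, 22, -45, 21, -11, 36] -> [-45, -11, -7, 20, 21, 22, 36] -> [-45, -11, -7, 20, 21, 22, 36]
  [8, 34, 2, -9, -22, 28, -5, 2] -> [-22, -9, -5, 2, 2, 8, 28, 34] -> [-22, -9, -5, 2, 8, 28, 34]
  [-16, -21, -1, 18, 42, -42, -9] -> [-42, -21, -16, -9, -1, 18, 42] -> [-42, -21, -16, -9, -1, 18, 42]
  [-50, -19, 4, 47, -31, 30, -38, 47] -> [-50, -38, -31, -19, 4, 30, 47, 47] -> [-50, -38, -31, -19, 4, 30, 47]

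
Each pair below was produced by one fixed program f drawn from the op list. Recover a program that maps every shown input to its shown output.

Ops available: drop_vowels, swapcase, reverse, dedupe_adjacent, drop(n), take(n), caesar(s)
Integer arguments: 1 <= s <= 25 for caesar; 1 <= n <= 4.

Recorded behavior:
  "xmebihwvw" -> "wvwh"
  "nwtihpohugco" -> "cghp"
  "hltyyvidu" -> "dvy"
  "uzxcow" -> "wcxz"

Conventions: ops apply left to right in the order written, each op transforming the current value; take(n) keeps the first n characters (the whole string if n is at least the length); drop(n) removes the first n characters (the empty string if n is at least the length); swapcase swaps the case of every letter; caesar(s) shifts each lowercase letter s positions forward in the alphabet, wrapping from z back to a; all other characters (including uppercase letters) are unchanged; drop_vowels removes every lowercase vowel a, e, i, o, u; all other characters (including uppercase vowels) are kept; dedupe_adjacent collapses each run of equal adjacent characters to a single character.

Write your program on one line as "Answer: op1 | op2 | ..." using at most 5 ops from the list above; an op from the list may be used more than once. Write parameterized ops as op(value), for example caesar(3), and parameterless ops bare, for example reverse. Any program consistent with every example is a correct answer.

drop_vowels | reverse | take(4) | dedupe_adjacent

Check, running the answer program on each example:
  "xmebihwvw" -> "xmbhwvw" -> "wvwhbmx" -> "wvwh" -> "wvwh"
  "nwtihpohugco" -> "nwthphgc" -> "cghphtwn" -> "cghp" -> "cghp"
  "hltyyvidu" -> "hltyyvd" -> "dvyytlh" -> "dvyy" -> "dvy"
  "uzxcow" -> "zxcw" -> "wcxz" -> "wcxz" -> "wcxz"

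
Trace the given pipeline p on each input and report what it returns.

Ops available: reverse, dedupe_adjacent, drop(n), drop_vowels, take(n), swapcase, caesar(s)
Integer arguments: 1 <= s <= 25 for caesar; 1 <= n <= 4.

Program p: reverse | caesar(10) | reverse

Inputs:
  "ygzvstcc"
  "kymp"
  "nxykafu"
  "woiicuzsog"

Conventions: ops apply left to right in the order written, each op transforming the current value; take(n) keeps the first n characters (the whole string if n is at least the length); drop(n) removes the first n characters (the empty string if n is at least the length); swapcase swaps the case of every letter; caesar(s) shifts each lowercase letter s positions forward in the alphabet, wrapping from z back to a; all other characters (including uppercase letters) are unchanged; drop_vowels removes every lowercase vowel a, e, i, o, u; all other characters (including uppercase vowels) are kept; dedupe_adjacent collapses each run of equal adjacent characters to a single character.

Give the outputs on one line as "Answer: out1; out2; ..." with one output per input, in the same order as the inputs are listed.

Execution, op by op:
  "ygzvstcc" -> "cctsvzgy" -> "mmdcfjqi" -> "iqjfcdmm"
  "kymp" -> "pmyk" -> "zwiu" -> "uiwz"
  "nxykafu" -> "ufakyxn" -> "epkuihx" -> "xhiukpe"
  "woiicuzsog" -> "goszuciiow" -> "qycjemssyg" -> "gyssmejcyq"

"iqjfcdmm"; "uiwz"; "xhiukpe"; "gyssmejcyq"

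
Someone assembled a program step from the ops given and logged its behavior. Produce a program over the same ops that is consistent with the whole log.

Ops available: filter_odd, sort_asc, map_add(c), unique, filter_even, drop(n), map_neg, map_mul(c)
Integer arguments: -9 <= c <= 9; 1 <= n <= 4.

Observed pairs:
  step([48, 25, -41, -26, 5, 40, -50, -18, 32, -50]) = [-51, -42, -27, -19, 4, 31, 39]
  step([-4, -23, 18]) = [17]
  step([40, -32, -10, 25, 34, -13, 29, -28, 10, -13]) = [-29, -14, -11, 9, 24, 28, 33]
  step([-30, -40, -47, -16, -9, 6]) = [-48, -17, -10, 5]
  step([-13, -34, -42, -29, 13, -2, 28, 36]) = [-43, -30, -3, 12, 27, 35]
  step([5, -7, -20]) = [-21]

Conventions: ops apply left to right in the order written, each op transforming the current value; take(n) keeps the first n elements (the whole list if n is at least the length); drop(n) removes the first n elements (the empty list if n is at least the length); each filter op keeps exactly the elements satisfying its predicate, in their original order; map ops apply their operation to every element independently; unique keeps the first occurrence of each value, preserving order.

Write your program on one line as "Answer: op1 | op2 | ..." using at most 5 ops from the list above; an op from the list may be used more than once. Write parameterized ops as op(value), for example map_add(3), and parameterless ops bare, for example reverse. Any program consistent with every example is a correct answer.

unique | map_add(-1) | drop(2) | sort_asc

Check, running the answer program on each example:
  [48, 25, -41, -26, 5, 40, -50, -18, 32, -50] -> [48, 25, -41, -26, 5, 40, -50, -18, 32] -> [47, 24, -42, -27, 4, 39, -51, -19, 31] -> [-42, -27, 4, 39, -51, -19, 31] -> [-51, -42, -27, -19, 4, 31, 39]
  [-4, -23, 18] -> [-4, -23, 18] -> [-5, -24, 17] -> [17] -> [17]
  [40, -32, -10, 25, 34, -13, 29, -28, 10, -13] -> [40, -32, -10, 25, 34, -13, 29, -28, 10] -> [39, -33, -11, 24, 33, -14, 28, -29, 9] -> [-11, 24, 33, -14, 28, -29, 9] -> [-29, -14, -11, 9, 24, 28, 33]
  [-30, -40, -47, -16, -9, 6] -> [-30, -40, -47, -16, -9, 6] -> [-31, -41, -48, -17, -10, 5] -> [-48, -17, -10, 5] -> [-48, -17, -10, 5]
  [-13, -34, -42, -29, 13, -2, 28, 36] -> [-13, -34, -42, -29, 13, -2, 28, 36] -> [-14, -35, -43, -30, 12, -3, 27, 35] -> [-43, -30, 12, -3, 27, 35] -> [-43, -30, -3, 12, 27, 35]
  [5, -7, -20] -> [5, -7, -20] -> [4, -8, -21] -> [-21] -> [-21]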